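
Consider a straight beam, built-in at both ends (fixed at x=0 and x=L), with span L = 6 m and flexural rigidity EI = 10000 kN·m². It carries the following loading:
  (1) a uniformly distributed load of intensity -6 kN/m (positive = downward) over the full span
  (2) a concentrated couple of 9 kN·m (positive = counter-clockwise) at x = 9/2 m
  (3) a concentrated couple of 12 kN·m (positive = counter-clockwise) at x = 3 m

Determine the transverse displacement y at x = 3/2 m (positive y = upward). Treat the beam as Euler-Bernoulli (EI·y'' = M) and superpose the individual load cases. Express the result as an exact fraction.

y(3/2) = 1917/2560000 m

Load 1 — uniform load w=-6 kN/m over full span:
  y_1 = -wx²(L-x)²/(24EI) = -(-6)·(3/2)²·(6-(3/2))²/(24·10000) = 729/640000 m
Load 2 — applied couple M₀=9 kN·m at a=9/2 m (b=L-a=3/2):
  y_2 = (R_Ax³/6 - M_Ax²/2)/EI  [x≤a] with R_A=27/16, M_A=45/16 = ((27/16)·(3/2)³/6 - (45/16)·(3/2)²/2)/10000 = -567/2560000 m
Load 3 — applied couple M₀=12 kN·m at a=3 m (b=L-a=3):
  y_3 = (R_Ax³/6 - M_Ax²/2)/EI  [x≤a] with R_A=3, M_A=3 = (3·(3/2)³/6 - 3·(3/2)²/2)/10000 = -27/160000 m
Superposition: y = Σ y_i = 1917/2560000 m ≈ 0.000749 m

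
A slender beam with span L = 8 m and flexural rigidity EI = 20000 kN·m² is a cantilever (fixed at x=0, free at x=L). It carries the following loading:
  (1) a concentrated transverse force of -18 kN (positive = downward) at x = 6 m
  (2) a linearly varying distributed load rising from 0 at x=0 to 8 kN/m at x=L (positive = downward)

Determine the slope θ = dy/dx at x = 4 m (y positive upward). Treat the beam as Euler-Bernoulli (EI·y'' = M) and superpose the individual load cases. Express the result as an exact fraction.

Load 1 — point force P=-18 kN at a=6 m (b=L-a=2):
  θ_1 = -Px(2a-x)/(2EI)  [x≤a] = -(-18)·4·(2·6-4)/(2·20000) = 9/625 rad
Load 2 — triangular load w₀=8 kN/m (0→w₀ over full span):
  θ_2 = (w₀Lx²/4-w₀L²x/3-w₀x⁴/(24L))/EI = (8·8·4²/4-8·8²·4/3-8·4⁴/(24·8))/20000 = -41/1875 rad
Superposition: θ = Σ θ_i = -14/1875 rad ≈ -0.007467 rad

θ(4) = -14/1875 rad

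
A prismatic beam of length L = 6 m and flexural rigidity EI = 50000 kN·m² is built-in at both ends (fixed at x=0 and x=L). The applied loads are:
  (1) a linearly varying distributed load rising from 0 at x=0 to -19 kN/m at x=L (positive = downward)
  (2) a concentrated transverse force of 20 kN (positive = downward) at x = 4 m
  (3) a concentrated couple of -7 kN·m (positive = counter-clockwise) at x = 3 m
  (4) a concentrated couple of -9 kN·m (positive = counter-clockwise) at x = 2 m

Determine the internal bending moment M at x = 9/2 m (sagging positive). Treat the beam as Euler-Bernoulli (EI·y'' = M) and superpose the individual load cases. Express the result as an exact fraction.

Load 1 — triangular load w₀=-19 kN/m (0→w₀ over full span):
  M_1 = 3w₀Lx/20 - w₀L²/30 - w₀x³/(6L) = 3·(-19)·6·(9/2)/20 - (-19)·6²/30 - (-19)·(9/2)³/(6·6) = -969/160 kN·m
Load 2 — point force P=20 kN at a=4 m (b=L-a=2):
  M_2 = Pa²(a+3b)(L-x)/L³ - Pa²b/L²  [x>a] = 20·4²·(4+3·2)·(6-(9/2))/6³ - 20·4²·2/6² = 40/9 kN·m
Load 3 — applied couple M₀=-7 kN·m at a=3 m (b=L-a=3):
  M_3 = R_Ax - M_A - M₀  [x>a] with R_A=-7/4, M_A=-7/4 = (-7/4)·(9/2) - (-7/4) - (-7) = 7/8 kN·m
Load 4 — applied couple M₀=-9 kN·m at a=2 m (b=L-a=4):
  M_4 = R_Ax - M_A - M₀  [x>a] with R_A=-2, M_A=0 = (-2)·(9/2) - 0 - (-9) = 0 kN·m
Superposition: M = Σ M_i = -1061/1440 kN·m ≈ -0.736806 kN·m

M(9/2) = -1061/1440 kN·m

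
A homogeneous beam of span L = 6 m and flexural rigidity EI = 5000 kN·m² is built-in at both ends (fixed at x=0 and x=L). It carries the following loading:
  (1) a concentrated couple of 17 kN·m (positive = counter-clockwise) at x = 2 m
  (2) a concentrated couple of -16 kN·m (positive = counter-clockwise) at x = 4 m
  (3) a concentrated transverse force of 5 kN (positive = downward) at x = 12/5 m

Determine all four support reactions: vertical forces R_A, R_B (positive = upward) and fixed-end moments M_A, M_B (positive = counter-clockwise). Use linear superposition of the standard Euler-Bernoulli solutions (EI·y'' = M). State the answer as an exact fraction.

R_A = 779/225 kN, M_A = -76/75 kN·m, R_B = 346/225 kN, M_B = 209/75 kN·m

Load 1 — applied couple M₀=17 kN·m at a=2 m (b=L-a=4):
  R_A = 6M₀ab/L³ = 6·17·2·4/6³ = 34/9 kN
  M_A = M₀b(2a-b)/L² = 17·4·(2·2-4)/6² = 0 kN·m
  R_B = -6M₀ab/L³ = -6·17·2·4/6³ = -34/9 kN
  M_B = M₀a(2b-a)/L² = 17·2·(2·4-2)/6² = 17/3 kN·m
Load 2 — applied couple M₀=-16 kN·m at a=4 m (b=L-a=2):
  R_A = 6M₀ab/L³ = 6·(-16)·4·2/6³ = -32/9 kN
  M_A = M₀b(2a-b)/L² = (-16)·2·(2·4-2)/6² = -16/3 kN·m
  R_B = -6M₀ab/L³ = -6·(-16)·4·2/6³ = 32/9 kN
  M_B = M₀a(2b-a)/L² = (-16)·4·(2·2-4)/6² = 0 kN·m
Load 3 — point force P=5 kN at a=12/5 m (b=L-a=18/5):
  R_A = Pb²(3a+b)/L³ = 5·(18/5)²·(3·(12/5)+(18/5))/6³ = 81/25 kN
  M_A = Pab²/L² = 5·(12/5)·(18/5)²/6² = 108/25 kN·m
  R_B = Pa²(a+3b)/L³ = 5·(12/5)²·((12/5)+3·(18/5))/6³ = 44/25 kN
  M_B = -Pa²b/L² = -5·(12/5)²·(18/5)/6² = -72/25 kN·m
Superposition: R_A = 779/225 kN, M_A = -76/75 kN·m, R_B = 346/225 kN, M_B = 209/75 kN·m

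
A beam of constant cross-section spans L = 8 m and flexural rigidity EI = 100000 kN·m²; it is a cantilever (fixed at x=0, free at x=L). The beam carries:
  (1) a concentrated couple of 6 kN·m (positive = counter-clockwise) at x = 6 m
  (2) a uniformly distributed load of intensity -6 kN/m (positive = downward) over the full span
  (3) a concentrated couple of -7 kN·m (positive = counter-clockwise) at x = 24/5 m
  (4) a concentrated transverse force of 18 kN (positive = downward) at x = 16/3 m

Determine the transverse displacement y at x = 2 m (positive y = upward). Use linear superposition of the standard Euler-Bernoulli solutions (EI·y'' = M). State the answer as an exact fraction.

Load 1 — applied couple M₀=6 kN·m at a=6 m (b=L-a=2):
  y_1 = M₀x²/(2EI)  [x≤a] = 6·2²/(2·100000) = 3/25000 m
Load 2 — uniform load w=-6 kN/m over full span:
  y_2 = -wx²(x²-4Lx+6L²)/(24EI) = -(-6)·2²·(2²-4·8·2+6·8²)/(24·100000) = 81/25000 m
Load 3 — applied couple M₀=-7 kN·m at a=24/5 m (b=L-a=16/5):
  y_3 = M₀x²/(2EI)  [x≤a] = (-7)·2²/(2·100000) = -7/50000 m
Load 4 — point force P=18 kN at a=16/3 m (b=L-a=8/3):
  y_4 = -Px²(3a-x)/(6EI)  [x≤a] = -18·2²·(3·(16/3)-2)/(6·100000) = -21/12500 m
Superposition: y = Σ y_i = 77/50000 m ≈ 0.001540 m

y(2) = 77/50000 m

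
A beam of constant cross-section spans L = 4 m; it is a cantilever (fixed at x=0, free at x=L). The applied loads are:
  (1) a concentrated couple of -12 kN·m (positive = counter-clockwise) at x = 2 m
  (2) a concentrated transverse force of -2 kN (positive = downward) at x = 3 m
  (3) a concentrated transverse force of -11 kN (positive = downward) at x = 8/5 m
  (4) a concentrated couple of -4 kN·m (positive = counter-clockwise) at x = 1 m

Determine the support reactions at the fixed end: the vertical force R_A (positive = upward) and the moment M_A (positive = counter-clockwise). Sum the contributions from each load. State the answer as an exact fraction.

R_A = -13 kN, M_A = -38/5 kN·m

Load 1 — applied couple M₀=-12 kN·m at a=2 m (b=L-a=2):
  R_A = 0 kN
  M_A = -M₀ = -(-12) = 12 kN·m
Load 2 — point force P=-2 kN at a=3 m (b=L-a=1):
  R_A = P = (-2) = -2 kN
  M_A = Pa = (-2)·3 = -6 kN·m
Load 3 — point force P=-11 kN at a=8/5 m (b=L-a=12/5):
  R_A = P = (-11) = -11 kN
  M_A = Pa = (-11)·(8/5) = -88/5 kN·m
Load 4 — applied couple M₀=-4 kN·m at a=1 m (b=L-a=3):
  R_A = 0 kN
  M_A = -M₀ = -(-4) = 4 kN·m
Superposition: R_A = -13 kN, M_A = -38/5 kN·m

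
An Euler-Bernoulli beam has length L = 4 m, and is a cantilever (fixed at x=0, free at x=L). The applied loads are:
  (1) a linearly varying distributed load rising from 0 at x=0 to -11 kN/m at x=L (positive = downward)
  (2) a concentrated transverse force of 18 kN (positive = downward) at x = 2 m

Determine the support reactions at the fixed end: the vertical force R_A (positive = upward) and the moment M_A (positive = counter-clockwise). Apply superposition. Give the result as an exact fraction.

R_A = -4 kN, M_A = -68/3 kN·m

Load 1 — triangular load w₀=-11 kN/m (0→w₀ over full span):
  R_A = w₀L/2 = (-11)·4/2 = -22 kN
  M_A = w₀L²/3 = (-11)·4²/3 = -176/3 kN·m
Load 2 — point force P=18 kN at a=2 m (b=L-a=2):
  R_A = P = 18 kN
  M_A = Pa = 18·2 = 36 kN·m
Superposition: R_A = -4 kN, M_A = -68/3 kN·m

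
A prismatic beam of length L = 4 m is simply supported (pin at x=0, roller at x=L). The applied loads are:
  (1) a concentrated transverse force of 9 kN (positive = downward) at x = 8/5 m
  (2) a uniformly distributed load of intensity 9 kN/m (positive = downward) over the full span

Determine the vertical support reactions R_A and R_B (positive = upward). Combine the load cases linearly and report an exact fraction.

Load 1 — point force P=9 kN at a=8/5 m (b=L-a=12/5):
  R_A = Pb/L = 9·(12/5)/4 = 27/5 kN
  R_B = Pa/L = 9·(8/5)/4 = 18/5 kN
Load 2 — uniform load w=9 kN/m over full span:
  R_A = wL/2 = 9·4/2 = 18 kN
  R_B = wL/2 = 9·4/2 = 18 kN
Superposition: R_A = 117/5 kN, R_B = 108/5 kN

R_A = 117/5 kN, R_B = 108/5 kN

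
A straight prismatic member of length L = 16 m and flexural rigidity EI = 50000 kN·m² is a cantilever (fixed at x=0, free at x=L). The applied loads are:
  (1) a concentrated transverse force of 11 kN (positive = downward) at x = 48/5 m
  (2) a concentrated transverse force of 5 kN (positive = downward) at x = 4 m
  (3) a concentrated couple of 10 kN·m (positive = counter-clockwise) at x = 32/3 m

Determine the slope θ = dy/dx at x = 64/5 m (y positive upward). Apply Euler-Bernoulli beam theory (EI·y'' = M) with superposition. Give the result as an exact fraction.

θ(64/5) = -4127/468750 rad

Load 1 — point force P=11 kN at a=48/5 m (b=L-a=32/5):
  θ_1 = -Pa²/(2EI)  [x>a] = -11·(48/5)²/(2·50000) = -792/78125 rad
Load 2 — point force P=5 kN at a=4 m (b=L-a=12):
  θ_2 = -Pa²/(2EI)  [x>a] = -5·4²/(2·50000) = -1/1250 rad
Load 3 — applied couple M₀=10 kN·m at a=32/3 m (b=L-a=16/3):
  θ_3 = M₀a/EI  [x>a] = 10·(32/3)/50000 = 4/1875 rad
Superposition: θ = Σ θ_i = -4127/468750 rad ≈ -0.008804 rad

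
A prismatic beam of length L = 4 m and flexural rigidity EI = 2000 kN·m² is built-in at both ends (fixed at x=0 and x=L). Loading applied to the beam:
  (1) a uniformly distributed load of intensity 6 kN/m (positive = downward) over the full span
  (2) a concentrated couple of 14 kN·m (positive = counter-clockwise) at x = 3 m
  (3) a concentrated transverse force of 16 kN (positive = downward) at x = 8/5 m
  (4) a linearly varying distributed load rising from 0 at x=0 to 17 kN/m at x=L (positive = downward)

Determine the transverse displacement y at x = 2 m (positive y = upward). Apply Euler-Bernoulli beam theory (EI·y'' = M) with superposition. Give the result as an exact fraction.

y(2) = -13459/1500000 m

Load 1 — uniform load w=6 kN/m over full span:
  y_1 = -wx²(L-x)²/(24EI) = -6·2²·(4-2)²/(24·2000) = -1/500 m
Load 2 — applied couple M₀=14 kN·m at a=3 m (b=L-a=1):
  y_2 = (R_Ax³/6 - M_Ax²/2)/EI  [x≤a] with R_A=63/16, M_A=35/8 = ((63/16)·2³/6 - (35/8)·2²/2)/2000 = -7/4000 m
Load 3 — point force P=16 kN at a=8/5 m (b=L-a=12/5):
  y_3 = -Pa²(L-x)²(3bL-(3b+a)(L-x))/(6L³EI)  [x>a] = -16·(8/5)²·(4-2)²·(3·(12/5)·4-(3·(12/5)+(8/5))·(4-2))/(6·4³·2000) = -112/46875 m
Load 4 — triangular load w₀=17 kN/m (0→w₀ over full span):
  y_4 = -w₀x²(L-x)²(x+2L)/(120LEI) = -17·2²·(4-2)²·(2+2·4)/(120·4·2000) = -17/6000 m
Superposition: y = Σ y_i = -13459/1500000 m ≈ -0.008973 m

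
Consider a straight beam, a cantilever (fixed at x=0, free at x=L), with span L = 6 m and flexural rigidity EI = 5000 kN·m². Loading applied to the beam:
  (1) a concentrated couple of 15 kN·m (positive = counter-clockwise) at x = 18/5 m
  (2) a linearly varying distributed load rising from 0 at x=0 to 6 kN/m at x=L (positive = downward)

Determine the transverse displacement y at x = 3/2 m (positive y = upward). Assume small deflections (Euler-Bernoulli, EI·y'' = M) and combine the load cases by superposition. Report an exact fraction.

Load 1 — applied couple M₀=15 kN·m at a=18/5 m (b=L-a=12/5):
  y_1 = M₀x²/(2EI)  [x≤a] = 15·(3/2)²/(2·5000) = 27/8000 m
Load 2 — triangular load w₀=6 kN/m (0→w₀ over full span):
  y_2 = (w₀Lx³/12-w₀L²x²/6-w₀x⁵/(120L))/EI = (6·6·(3/2)³/12-6·6²·(3/2)²/6-6·(3/2)⁵/(120·6))/5000 = -90801/6400000 m
Superposition: y = Σ y_i = -69201/6400000 m ≈ -0.010813 m

y(3/2) = -69201/6400000 m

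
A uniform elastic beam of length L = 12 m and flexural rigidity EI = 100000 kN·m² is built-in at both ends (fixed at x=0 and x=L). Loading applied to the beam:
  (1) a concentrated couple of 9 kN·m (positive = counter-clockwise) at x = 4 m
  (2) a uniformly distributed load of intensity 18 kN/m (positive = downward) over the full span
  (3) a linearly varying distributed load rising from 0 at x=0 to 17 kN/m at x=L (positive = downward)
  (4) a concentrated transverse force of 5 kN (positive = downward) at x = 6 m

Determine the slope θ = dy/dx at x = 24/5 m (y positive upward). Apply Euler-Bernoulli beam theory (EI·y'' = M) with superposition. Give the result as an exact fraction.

Load 1 — applied couple M₀=9 kN·m at a=4 m (b=L-a=8):
  θ_1 = (R_Ax²/2 - M_Ax - M₀(x-a))/EI  [x>a] with R_A=1, M_A=0 = (1·(24/5)²/2 - 0·(24/5) - 9·((24/5)-4))/100000 = 27/625000 rad
Load 2 — uniform load w=18 kN/m over full span:
  θ_2 = -wx(L-x)(L-2x)/(12EI) = -18·(24/5)·(12-(24/5))·(12-2·(24/5))/(12·100000) = -486/390625 rad
Load 3 — triangular load w₀=17 kN/m (0→w₀ over full span):
  θ_3 = -w₀(2x(L-x)(L-2x)(x+2L)+x²(L-x)²)/(120LEI) = -17·(2·(24/5)·(12-(24/5))·(12-2·(24/5))·((24/5)+2·12)+(24/5)²·(12-(24/5))²)/(120·12·100000) = -1377/1953125 rad
Load 4 — point force P=5 kN at a=6 m (b=L-a=6):
  θ_4 = -Pb²x(2aL-(3a+b)x)/(2L³EI)  [x≤a] = -5·6²·(24/5)·(2·6·12-(3·6+6)·(24/5))/(2·12³·100000) = -9/125000 rad
Superposition: θ = Σ θ_i = -15453/7812500 rad ≈ -0.001978 rad

θ(24/5) = -15453/7812500 rad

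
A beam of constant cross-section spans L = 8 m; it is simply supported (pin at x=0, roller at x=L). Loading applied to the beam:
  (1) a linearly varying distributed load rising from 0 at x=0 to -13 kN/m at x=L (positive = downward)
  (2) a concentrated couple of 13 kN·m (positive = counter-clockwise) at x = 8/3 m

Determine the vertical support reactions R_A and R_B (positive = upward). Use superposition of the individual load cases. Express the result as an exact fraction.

Load 1 — triangular load w₀=-13 kN/m (0→w₀ over full span):
  R_A = w₀L/6 = (-13)·8/6 = -52/3 kN
  R_B = w₀L/3 = (-13)·8/3 = -104/3 kN
Load 2 — applied couple M₀=13 kN·m at a=8/3 m (b=L-a=16/3):
  R_A = M₀/L = 13/8 kN
  R_B = -M₀/L = -13/8 kN
Superposition: R_A = -377/24 kN, R_B = -871/24 kN

R_A = -377/24 kN, R_B = -871/24 kN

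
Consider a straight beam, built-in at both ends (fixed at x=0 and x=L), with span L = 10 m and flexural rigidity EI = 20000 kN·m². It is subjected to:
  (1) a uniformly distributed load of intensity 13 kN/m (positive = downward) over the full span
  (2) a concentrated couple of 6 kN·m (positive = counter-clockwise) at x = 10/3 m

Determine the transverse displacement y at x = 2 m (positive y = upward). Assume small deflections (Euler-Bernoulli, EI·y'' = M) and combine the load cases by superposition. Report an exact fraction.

Load 1 — uniform load w=13 kN/m over full span:
  y_1 = -wx²(L-x)²/(24EI) = -13·2²·(10-2)²/(24·20000) = -13/1875 m
Load 2 — applied couple M₀=6 kN·m at a=10/3 m (b=L-a=20/3):
  y_2 = (R_Ax³/6 - M_Ax²/2)/EI  [x≤a] with R_A=4/5, M_A=0 = ((4/5)·2³/6 - 0·2²/2)/20000 = 1/18750 m
Superposition: y = Σ y_i = -43/6250 m ≈ -0.006880 m

y(2) = -43/6250 m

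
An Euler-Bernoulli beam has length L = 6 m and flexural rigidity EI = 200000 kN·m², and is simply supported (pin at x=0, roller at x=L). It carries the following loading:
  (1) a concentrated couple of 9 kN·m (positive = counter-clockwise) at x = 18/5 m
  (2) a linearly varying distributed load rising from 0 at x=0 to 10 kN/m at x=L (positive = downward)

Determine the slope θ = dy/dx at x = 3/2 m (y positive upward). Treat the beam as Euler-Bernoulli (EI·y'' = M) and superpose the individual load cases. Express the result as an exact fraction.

θ(3/2) = -109101/640000000 rad

Load 1 — applied couple M₀=9 kN·m at a=18/5 m (b=L-a=12/5):
  θ_1 = (M₀x²/(2L)+C₁)/EI  [x≤a] with C₁=M₀(3b²-L²)/(6L)=-117/25 = (9·(3/2)²/(2·6)+(-117/25))/200000 = -1197/80000000 rad
Load 2 — triangular load w₀=10 kN/m (0→w₀ over full span):
  θ_2 = -w₀(7L⁴-30L²x²+15x⁴)/(360LEI) = -10·(7·6⁴-30·6²·(3/2)²+15·(3/2)⁴)/(360·6·200000) = -3981/25600000 rad
Superposition: θ = Σ θ_i = -109101/640000000 rad ≈ -0.000170 rad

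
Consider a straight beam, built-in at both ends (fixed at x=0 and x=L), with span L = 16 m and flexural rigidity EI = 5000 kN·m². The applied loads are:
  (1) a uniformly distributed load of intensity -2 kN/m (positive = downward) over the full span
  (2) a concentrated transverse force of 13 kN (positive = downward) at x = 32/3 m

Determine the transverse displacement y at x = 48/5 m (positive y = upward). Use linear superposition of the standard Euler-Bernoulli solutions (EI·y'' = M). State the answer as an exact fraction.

Load 1 — uniform load w=-2 kN/m over full span:
  y_1 = -wx²(L-x)²/(24EI) = -(-2)·(48/5)²·(16-(48/5))²/(24·5000) = 24576/390625 m
Load 2 — point force P=13 kN at a=32/3 m (b=L-a=16/3):
  y_2 = -Pb²x²(3aL-(3a+b)x)/(6L³EI)  [x≤a] = -13·(16/3)²·(48/5)²·(3·(32/3)·16-(3·(32/3)+(16/3))·(48/5))/(6·16³·5000) = -3328/78125 m
Superposition: y = Σ y_i = 7936/390625 m ≈ 0.020316 m

y(48/5) = 7936/390625 m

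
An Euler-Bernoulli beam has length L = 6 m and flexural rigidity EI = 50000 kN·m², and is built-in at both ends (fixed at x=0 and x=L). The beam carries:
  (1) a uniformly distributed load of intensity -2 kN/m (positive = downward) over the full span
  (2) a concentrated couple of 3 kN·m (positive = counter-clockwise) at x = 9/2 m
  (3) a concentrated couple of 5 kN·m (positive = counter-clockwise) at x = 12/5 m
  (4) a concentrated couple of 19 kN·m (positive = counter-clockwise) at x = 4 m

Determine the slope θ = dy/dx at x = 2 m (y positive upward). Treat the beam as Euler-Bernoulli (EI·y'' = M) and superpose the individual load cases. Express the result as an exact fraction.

Load 1 — uniform load w=-2 kN/m over full span:
  θ_1 = -wx(L-x)(L-2x)/(12EI) = -(-2)·2·(6-2)·(6-2·2)/(12·50000) = 1/18750 rad
Load 2 — applied couple M₀=3 kN·m at a=9/2 m (b=L-a=3/2):
  θ_2 = (R_Ax²/2 - M_Ax)/EI  [x≤a] with R_A=9/16, M_A=15/16 = ((9/16)·2²/2 - (15/16)·2)/50000 = -3/200000 rad
Load 3 — applied couple M₀=5 kN·m at a=12/5 m (b=L-a=18/5):
  θ_3 = (R_Ax²/2 - M_Ax)/EI  [x≤a] with R_A=6/5, M_A=3/5 = ((6/5)·2²/2 - (3/5)·2)/50000 = 3/125000 rad
Load 4 — applied couple M₀=19 kN·m at a=4 m (b=L-a=2):
  θ_4 = (R_Ax²/2 - M_Ax)/EI  [x≤a] with R_A=38/9, M_A=19/3 = ((38/9)·2²/2 - (19/3)·2)/50000 = -19/225000 rad
Superposition: θ = Σ θ_i = -199/9000000 rad ≈ -0.000022 rad

θ(2) = -199/9000000 rad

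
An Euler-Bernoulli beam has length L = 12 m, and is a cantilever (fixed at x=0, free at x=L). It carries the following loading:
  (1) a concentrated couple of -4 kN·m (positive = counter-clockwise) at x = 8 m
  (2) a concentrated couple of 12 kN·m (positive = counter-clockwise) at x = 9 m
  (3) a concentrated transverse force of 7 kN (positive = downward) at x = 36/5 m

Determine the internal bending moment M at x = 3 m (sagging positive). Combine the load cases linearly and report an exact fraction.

M(3) = -107/5 kN·m

Load 1 — applied couple M₀=-4 kN·m at a=8 m (b=L-a=4):
  M_1 = M₀  [x≤a] = (-4) = -4 kN·m
Load 2 — applied couple M₀=12 kN·m at a=9 m (b=L-a=3):
  M_2 = M₀  [x≤a] = 12 = 12 kN·m
Load 3 — point force P=7 kN at a=36/5 m (b=L-a=24/5):
  M_3 = -P(a-x)  [x≤a] = -7·((36/5)-3) = -147/5 kN·m
Superposition: M = Σ M_i = -107/5 kN·m ≈ -21.400000 kN·m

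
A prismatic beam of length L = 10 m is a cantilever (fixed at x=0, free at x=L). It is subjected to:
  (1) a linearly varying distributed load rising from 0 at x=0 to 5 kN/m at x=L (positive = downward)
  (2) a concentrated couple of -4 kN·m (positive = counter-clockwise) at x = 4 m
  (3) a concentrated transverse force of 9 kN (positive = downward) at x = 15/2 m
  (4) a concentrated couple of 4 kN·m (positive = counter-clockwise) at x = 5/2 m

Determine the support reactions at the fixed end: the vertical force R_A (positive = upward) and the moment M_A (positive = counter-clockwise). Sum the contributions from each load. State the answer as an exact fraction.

R_A = 34 kN, M_A = 1405/6 kN·m

Load 1 — triangular load w₀=5 kN/m (0→w₀ over full span):
  R_A = w₀L/2 = 5·10/2 = 25 kN
  M_A = w₀L²/3 = 5·10²/3 = 500/3 kN·m
Load 2 — applied couple M₀=-4 kN·m at a=4 m (b=L-a=6):
  R_A = 0 kN
  M_A = -M₀ = -(-4) = 4 kN·m
Load 3 — point force P=9 kN at a=15/2 m (b=L-a=5/2):
  R_A = P = 9 kN
  M_A = Pa = 9·(15/2) = 135/2 kN·m
Load 4 — applied couple M₀=4 kN·m at a=5/2 m (b=L-a=15/2):
  R_A = 0 kN
  M_A = -M₀ = -4 kN·m
Superposition: R_A = 34 kN, M_A = 1405/6 kN·m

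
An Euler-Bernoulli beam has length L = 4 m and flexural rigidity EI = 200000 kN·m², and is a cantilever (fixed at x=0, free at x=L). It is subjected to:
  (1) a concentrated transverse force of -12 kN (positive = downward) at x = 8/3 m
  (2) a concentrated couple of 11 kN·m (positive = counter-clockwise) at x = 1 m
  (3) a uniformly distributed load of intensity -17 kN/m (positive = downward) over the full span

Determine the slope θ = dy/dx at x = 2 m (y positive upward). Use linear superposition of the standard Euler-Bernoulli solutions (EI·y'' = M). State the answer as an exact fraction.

Load 1 — point force P=-12 kN at a=8/3 m (b=L-a=4/3):
  θ_1 = -Px(2a-x)/(2EI)  [x≤a] = -(-12)·2·(2·(8/3)-2)/(2·200000) = 1/5000 rad
Load 2 — applied couple M₀=11 kN·m at a=1 m (b=L-a=3):
  θ_2 = M₀a/EI  [x>a] = 11·1/200000 = 11/200000 rad
Load 3 — uniform load w=-17 kN/m over full span:
  θ_3 = -wx(x²-3Lx+3L²)/(6EI) = -(-17)·2·(2²-3·4·2+3·4²)/(6·200000) = 119/150000 rad
Superposition: θ = Σ θ_i = 629/600000 rad ≈ 0.001048 rad

θ(2) = 629/600000 rad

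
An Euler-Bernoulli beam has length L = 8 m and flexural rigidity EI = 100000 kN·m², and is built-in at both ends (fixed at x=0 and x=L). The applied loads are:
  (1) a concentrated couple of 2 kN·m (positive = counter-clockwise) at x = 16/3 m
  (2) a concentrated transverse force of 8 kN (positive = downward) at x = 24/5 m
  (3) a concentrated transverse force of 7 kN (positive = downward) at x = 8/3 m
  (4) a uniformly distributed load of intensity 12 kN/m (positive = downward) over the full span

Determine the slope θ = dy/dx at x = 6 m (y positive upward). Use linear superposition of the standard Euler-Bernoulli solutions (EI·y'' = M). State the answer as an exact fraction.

θ(6) = 1439/2343750 rad

Load 1 — applied couple M₀=2 kN·m at a=16/3 m (b=L-a=8/3):
  θ_1 = (R_Ax²/2 - M_Ax - M₀(x-a))/EI  [x>a] with R_A=1/3, M_A=2/3 = ((1/3)·6²/2 - (2/3)·6 - 2·(6-(16/3)))/100000 = 1/150000 rad
Load 2 — point force P=8 kN at a=24/5 m (b=L-a=16/5):
  θ_2 = Pa²(L-x)(2bL-(3b+a)(L-x))/(2L³EI)  [x>a] = 8·(24/5)²·(8-6)·(2·(16/5)·8-(3·(16/5)+(24/5))·(8-6))/(2·8³·100000) = 63/781250 rad
Load 3 — point force P=7 kN at a=8/3 m (b=L-a=16/3):
  θ_3 = Pa²(L-x)(2bL-(3b+a)(L-x))/(2L³EI)  [x>a] = 7·(8/3)²·(8-6)·(2·(16/3)·8-(3·(16/3)+(8/3))·(8-6))/(2·8³·100000) = 7/150000 rad
Load 4 — uniform load w=12 kN/m over full span:
  θ_4 = -wx(L-x)(L-2x)/(12EI) = -12·6·(8-6)·(8-2·6)/(12·100000) = 3/6250 rad
Superposition: θ = Σ θ_i = 1439/2343750 rad ≈ 0.000614 rad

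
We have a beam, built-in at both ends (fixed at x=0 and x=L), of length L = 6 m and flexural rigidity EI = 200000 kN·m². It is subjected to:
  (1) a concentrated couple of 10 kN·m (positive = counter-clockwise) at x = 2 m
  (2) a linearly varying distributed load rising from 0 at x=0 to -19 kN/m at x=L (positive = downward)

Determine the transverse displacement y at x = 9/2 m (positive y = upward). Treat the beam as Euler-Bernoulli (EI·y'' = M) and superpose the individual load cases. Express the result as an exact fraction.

y(9/2) = 57187/512000000 m

Load 1 — applied couple M₀=10 kN·m at a=2 m (b=L-a=4):
  y_1 = (R_Ax³/6 - M_Ax²/2 - M₀(x-a)²/2)/EI  [x>a] with R_A=20/9, M_A=0 = ((20/9)·(9/2)³/6 - 0·(9/2)²/2 - 10·((9/2)-2)²/2)/200000 = 1/80000 m
Load 2 — triangular load w₀=-19 kN/m (0→w₀ over full span):
  y_2 = -w₀x²(L-x)²(x+2L)/(120LEI) = -(-19)·(9/2)²·(6-(9/2))²·((9/2)+2·6)/(120·6·200000) = 50787/512000000 m
Superposition: y = Σ y_i = 57187/512000000 m ≈ 0.000112 m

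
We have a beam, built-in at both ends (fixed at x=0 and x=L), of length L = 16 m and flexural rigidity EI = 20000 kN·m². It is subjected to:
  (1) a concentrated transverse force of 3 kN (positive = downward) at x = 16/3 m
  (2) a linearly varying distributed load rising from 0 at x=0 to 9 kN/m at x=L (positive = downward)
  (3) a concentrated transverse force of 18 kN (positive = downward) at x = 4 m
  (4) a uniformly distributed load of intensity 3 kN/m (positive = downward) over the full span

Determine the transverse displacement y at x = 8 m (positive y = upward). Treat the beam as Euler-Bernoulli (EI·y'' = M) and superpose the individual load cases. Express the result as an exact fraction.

y(8) = -1282/16875 m

Load 1 — point force P=3 kN at a=16/3 m (b=L-a=32/3):
  y_1 = -Pa²(L-x)²(3bL-(3b+a)(L-x))/(6L³EI)  [x>a] = -3·(16/3)²·(16-8)²·(3·(32/3)·16-(3·(32/3)+(16/3))·(16-8))/(6·16³·20000) = -8/3375 m
Load 2 — triangular load w₀=9 kN/m (0→w₀ over full span):
  y_2 = -w₀x²(L-x)²(x+2L)/(120LEI) = -9·8²·(16-8)²·(8+2·16)/(120·16·20000) = -24/625 m
Load 3 — point force P=18 kN at a=4 m (b=L-a=12):
  y_3 = -Pa²(L-x)²(3bL-(3b+a)(L-x))/(6L³EI)  [x>a] = -18·4²·(16-8)²·(3·12·16-(3·12+4)·(16-8))/(6·16³·20000) = -6/625 m
Load 4 — uniform load w=3 kN/m over full span:
  y_4 = -wx²(L-x)²/(24EI) = -3·8²·(16-8)²/(24·20000) = -16/625 m
Superposition: y = Σ y_i = -1282/16875 m ≈ -0.075970 m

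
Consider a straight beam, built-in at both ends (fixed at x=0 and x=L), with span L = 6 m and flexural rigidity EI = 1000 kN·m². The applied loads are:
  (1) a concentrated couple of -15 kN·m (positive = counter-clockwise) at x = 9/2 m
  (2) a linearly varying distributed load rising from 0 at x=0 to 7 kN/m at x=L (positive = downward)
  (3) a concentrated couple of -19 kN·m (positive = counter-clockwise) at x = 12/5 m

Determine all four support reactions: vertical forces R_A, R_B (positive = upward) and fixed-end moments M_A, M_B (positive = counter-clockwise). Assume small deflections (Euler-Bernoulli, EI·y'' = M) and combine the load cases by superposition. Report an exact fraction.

Load 1 — applied couple M₀=-15 kN·m at a=9/2 m (b=L-a=3/2):
  R_A = 6M₀ab/L³ = 6·(-15)·(9/2)·(3/2)/6³ = -45/16 kN
  M_A = M₀b(2a-b)/L² = (-15)·(3/2)·(2·(9/2)-(3/2))/6² = -75/16 kN·m
  R_B = -6M₀ab/L³ = -6·(-15)·(9/2)·(3/2)/6³ = 45/16 kN
  M_B = M₀a(2b-a)/L² = (-15)·(9/2)·(2·(3/2)-(9/2))/6² = 45/16 kN·m
Load 2 — triangular load w₀=7 kN/m (0→w₀ over full span):
  R_A = 3w₀L/20 = 3·7·6/20 = 63/10 kN
  M_A = w₀L²/30 = 7·6²/30 = 42/5 kN·m
  R_B = 7w₀L/20 = 7·7·6/20 = 147/10 kN
  M_B = -w₀L²/20 = -7·6²/20 = -63/5 kN·m
Load 3 — applied couple M₀=-19 kN·m at a=12/5 m (b=L-a=18/5):
  R_A = 6M₀ab/L³ = 6·(-19)·(12/5)·(18/5)/6³ = -114/25 kN
  M_A = M₀b(2a-b)/L² = (-19)·(18/5)·(2·(12/5)-(18/5))/6² = -57/25 kN·m
  R_B = -6M₀ab/L³ = -6·(-19)·(12/5)·(18/5)/6³ = 114/25 kN
  M_B = M₀a(2b-a)/L² = (-19)·(12/5)·(2·(18/5)-(12/5))/6² = -152/25 kN·m
Superposition: R_A = -429/400 kN, M_A = 573/400 kN·m, R_B = 8829/400 kN, M_B = -6347/400 kN·m

R_A = -429/400 kN, M_A = 573/400 kN·m, R_B = 8829/400 kN, M_B = -6347/400 kN·m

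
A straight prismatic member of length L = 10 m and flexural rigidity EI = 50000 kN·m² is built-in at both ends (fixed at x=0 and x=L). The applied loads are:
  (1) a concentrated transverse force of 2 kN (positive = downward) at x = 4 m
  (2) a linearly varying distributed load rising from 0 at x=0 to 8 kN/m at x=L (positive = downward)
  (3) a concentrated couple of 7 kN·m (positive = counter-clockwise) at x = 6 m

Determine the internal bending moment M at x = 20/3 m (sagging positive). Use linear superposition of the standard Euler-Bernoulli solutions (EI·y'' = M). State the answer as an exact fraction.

Load 1 — point force P=2 kN at a=4 m (b=L-a=6):
  M_1 = Pa²(a+3b)(L-x)/L³ - Pa²b/L²  [x>a] = 2·4²·(4+3·6)·(10-(20/3))/10³ - 2·4²·6/10² = 32/75 kN·m
Load 2 — triangular load w₀=8 kN/m (0→w₀ over full span):
  M_2 = 3w₀Lx/20 - w₀L²/30 - w₀x³/(6L) = 3·8·10·(20/3)/20 - 8·10²/30 - 8·(20/3)³/(6·10) = 1120/81 kN·m
Load 3 — applied couple M₀=7 kN·m at a=6 m (b=L-a=4):
  M_3 = R_Ax - M_A - M₀  [x>a] with R_A=126/125, M_A=56/25 = (126/125)·(20/3) - (56/25) - 7 = -63/25 kN·m
Superposition: M = Σ M_i = 23761/2025 kN·m ≈ 11.733827 kN·m

M(20/3) = 23761/2025 kN·m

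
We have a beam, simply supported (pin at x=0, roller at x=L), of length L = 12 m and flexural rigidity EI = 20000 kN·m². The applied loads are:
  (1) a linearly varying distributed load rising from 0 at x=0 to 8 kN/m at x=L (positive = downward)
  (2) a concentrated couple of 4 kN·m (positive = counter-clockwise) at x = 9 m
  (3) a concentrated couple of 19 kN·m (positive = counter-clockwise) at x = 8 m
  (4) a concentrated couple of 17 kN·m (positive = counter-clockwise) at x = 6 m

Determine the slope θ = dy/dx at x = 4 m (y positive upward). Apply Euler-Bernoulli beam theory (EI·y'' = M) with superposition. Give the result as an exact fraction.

Load 1 — triangular load w₀=8 kN/m (0→w₀ over full span):
  θ_1 = -w₀(7L⁴-30L²x²+15x⁴)/(360LEI) = -8·(7·12⁴-30·12²·4²+15·4⁴)/(360·12·20000) = -208/28125 rad
Load 2 — applied couple M₀=4 kN·m at a=9 m (b=L-a=3):
  θ_2 = (M₀x²/(2L)+C₁)/EI  [x≤a] with C₁=M₀(3b²-L²)/(6L)=-13/2 = (4·4²/(2·12)+(-13/2))/20000 = -23/120000 rad
Load 3 — applied couple M₀=19 kN·m at a=8 m (b=L-a=4):
  θ_3 = (M₀x²/(2L)+C₁)/EI  [x≤a] with C₁=M₀(3b²-L²)/(6L)=-76/3 = (19·4²/(2·12)+(-76/3))/20000 = -19/30000 rad
Load 4 — applied couple M₀=17 kN·m at a=6 m (b=L-a=6):
  θ_4 = (M₀x²/(2L)+C₁)/EI  [x≤a] with C₁=M₀(3b²-L²)/(6L)=-17/2 = (17·4²/(2·12)+(-17/2))/20000 = 17/120000 rad
Superposition: θ = Σ θ_i = -7271/900000 rad ≈ -0.008079 rad

θ(4) = -7271/900000 rad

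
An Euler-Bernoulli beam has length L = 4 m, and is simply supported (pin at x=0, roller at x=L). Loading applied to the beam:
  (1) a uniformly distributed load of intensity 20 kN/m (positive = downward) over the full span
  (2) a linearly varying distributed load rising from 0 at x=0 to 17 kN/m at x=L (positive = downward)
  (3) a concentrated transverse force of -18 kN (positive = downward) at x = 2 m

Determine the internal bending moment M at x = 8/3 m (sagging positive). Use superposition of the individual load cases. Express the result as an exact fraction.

M(8/3) = 3268/81 kN·m

Load 1 — uniform load w=20 kN/m over full span:
  M_1 = wx(L-x)/2 = 20·(8/3)·(4-(8/3))/2 = 320/9 kN·m
Load 2 — triangular load w₀=17 kN/m (0→w₀ over full span):
  M_2 = w₀Lx/6 - w₀x³/(6L) = 17·4·(8/3)/6 - 17·(8/3)³/(6·4) = 1360/81 kN·m
Load 3 — point force P=-18 kN at a=2 m (b=L-a=2):
  M_3 = Pa(L-x)/L  [x>a] = (-18)·2·(4-(8/3))/4 = -12 kN·m
Superposition: M = Σ M_i = 3268/81 kN·m ≈ 40.345679 kN·m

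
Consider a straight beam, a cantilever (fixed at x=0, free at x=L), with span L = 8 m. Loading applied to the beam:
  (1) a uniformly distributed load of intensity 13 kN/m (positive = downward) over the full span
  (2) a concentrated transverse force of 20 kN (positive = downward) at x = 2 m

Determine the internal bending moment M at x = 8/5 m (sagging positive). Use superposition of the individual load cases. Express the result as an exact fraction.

M(8/5) = -6856/25 kN·m

Load 1 — uniform load w=13 kN/m over full span:
  M_1 = -w(L-x)²/2 = -13·(8-(8/5))²/2 = -6656/25 kN·m
Load 2 — point force P=20 kN at a=2 m (b=L-a=6):
  M_2 = -P(a-x)  [x≤a] = -20·(2-(8/5)) = -8 kN·m
Superposition: M = Σ M_i = -6856/25 kN·m ≈ -274.240000 kN·m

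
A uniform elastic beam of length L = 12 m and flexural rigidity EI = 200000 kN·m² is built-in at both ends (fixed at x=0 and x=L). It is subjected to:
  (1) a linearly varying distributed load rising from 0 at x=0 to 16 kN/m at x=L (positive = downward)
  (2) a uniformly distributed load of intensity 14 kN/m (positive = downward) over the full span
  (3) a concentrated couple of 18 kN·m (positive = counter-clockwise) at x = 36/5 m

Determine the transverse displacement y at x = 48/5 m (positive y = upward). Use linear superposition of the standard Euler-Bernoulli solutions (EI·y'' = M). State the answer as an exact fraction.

y(48/5) = -494721/195312500 m

Load 1 — triangular load w₀=16 kN/m (0→w₀ over full span):
  y_1 = -w₀x²(L-x)²(x+2L)/(120LEI) = -16·(48/5)²·(12-(48/5))²·((48/5)+2·12)/(120·12·200000) = -48384/48828125 m
Load 2 — uniform load w=14 kN/m over full span:
  y_2 = -wx²(L-x)²/(24EI) = -14·(48/5)²·(12-(48/5))²/(24·200000) = -3024/1953125 m
Load 3 — applied couple M₀=18 kN·m at a=36/5 m (b=L-a=24/5):
  y_3 = (R_Ax³/6 - M_Ax²/2 - M₀(x-a)²/2)/EI  [x>a] with R_A=54/25, M_A=144/25 = ((54/25)·(48/5)³/6 - (144/25)·(48/5)²/2 - 18·((48/5)-(36/5))²/2)/200000 = 243/39062500 m
Superposition: y = Σ y_i = -494721/195312500 m ≈ -0.002533 m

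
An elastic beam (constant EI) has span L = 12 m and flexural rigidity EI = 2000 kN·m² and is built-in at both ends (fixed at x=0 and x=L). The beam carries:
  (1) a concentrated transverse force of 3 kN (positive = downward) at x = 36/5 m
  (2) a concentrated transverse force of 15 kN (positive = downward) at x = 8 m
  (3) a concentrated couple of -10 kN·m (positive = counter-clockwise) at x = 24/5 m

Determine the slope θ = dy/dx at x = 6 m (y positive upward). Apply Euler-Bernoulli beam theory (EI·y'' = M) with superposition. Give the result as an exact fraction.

Load 1 — point force P=3 kN at a=36/5 m (b=L-a=24/5):
  θ_1 = -Pb²x(2aL-(3a+b)x)/(2L³EI)  [x≤a] = -3·(24/5)²·6·(2·(36/5)·12-(3·(36/5)+(24/5))·6)/(2·12³·2000) = -27/31250 rad
Load 2 — point force P=15 kN at a=8 m (b=L-a=4):
  θ_2 = -Pb²x(2aL-(3a+b)x)/(2L³EI)  [x≤a] = -15·4²·6·(2·8·12-(3·8+4)·6)/(2·12³·2000) = -1/200 rad
Load 3 — applied couple M₀=-10 kN·m at a=24/5 m (b=L-a=36/5):
  θ_3 = (R_Ax²/2 - M_Ax - M₀(x-a))/EI  [x>a] with R_A=-6/5, M_A=-6/5 = ((-6/5)·6²/2 - (-6/5)·6 - (-10)·(6-(24/5)))/2000 = -3/2500 rad
Superposition: θ = Σ θ_i = -883/125000 rad ≈ -0.007064 rad

θ(6) = -883/125000 rad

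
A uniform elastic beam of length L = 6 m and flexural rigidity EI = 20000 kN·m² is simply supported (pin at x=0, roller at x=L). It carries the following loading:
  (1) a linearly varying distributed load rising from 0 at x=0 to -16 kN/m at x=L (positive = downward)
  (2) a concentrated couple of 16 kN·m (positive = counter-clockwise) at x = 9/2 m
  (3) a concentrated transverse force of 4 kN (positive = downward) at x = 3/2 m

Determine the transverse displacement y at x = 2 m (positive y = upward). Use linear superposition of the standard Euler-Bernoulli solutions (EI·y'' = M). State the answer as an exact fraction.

y(2) = 159/40000 m

Load 1 — triangular load w₀=-16 kN/m (0→w₀ over full span):
  y_1 = -w₀x(7L⁴-10L²x²+3x⁴)/(360LEI) = -(-16)·2·(7·6⁴-10·6²·2²+3·2⁴)/(360·6·20000) = 32/5625 m
Load 2 — applied couple M₀=16 kN·m at a=9/2 m (b=L-a=3/2):
  y_2 = (M₀x³/(6L)+C₁x)/EI  [x≤a] with C₁=M₀(3b²-L²)/(6L)=-13 = (16·2³/(6·6)+(-13)·2)/20000 = -101/90000 m
Load 3 — point force P=4 kN at a=3/2 m (b=L-a=9/2):
  y_3 = -Pa(L-x)(2Lx-a²-x²)/(6LEI)  [x>a] = -4·(3/2)·(6-2)·(2·6·2-(3/2)²-2²)/(6·6·20000) = -71/120000 m
Superposition: y = Σ y_i = 159/40000 m ≈ 0.003975 m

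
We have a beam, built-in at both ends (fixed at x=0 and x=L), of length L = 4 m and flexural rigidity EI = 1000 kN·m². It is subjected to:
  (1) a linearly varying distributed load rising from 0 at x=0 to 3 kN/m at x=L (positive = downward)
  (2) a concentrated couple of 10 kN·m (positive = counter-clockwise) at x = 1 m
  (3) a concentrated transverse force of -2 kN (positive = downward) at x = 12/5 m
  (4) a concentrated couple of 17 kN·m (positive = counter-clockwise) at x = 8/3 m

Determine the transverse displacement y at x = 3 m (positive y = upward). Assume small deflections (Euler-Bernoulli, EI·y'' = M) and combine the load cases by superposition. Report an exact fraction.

y(3) = -197/1800000 m

Load 1 — triangular load w₀=3 kN/m (0→w₀ over full span):
  y_1 = -w₀x²(L-x)²(x+2L)/(120LEI) = -3·3²·(4-3)²·(3+2·4)/(120·4·1000) = -99/160000 m
Load 2 — applied couple M₀=10 kN·m at a=1 m (b=L-a=3):
  y_2 = (R_Ax³/6 - M_Ax²/2 - M₀(x-a)²/2)/EI  [x>a] with R_A=45/16, M_A=-15/8 = ((45/16)·3³/6 - (-15/8)·3²/2 - 10·(3-1)²/2)/1000 = 7/6400 m
Load 3 — point force P=-2 kN at a=12/5 m (b=L-a=8/5):
  y_3 = -Pa²(L-x)²(3bL-(3b+a)(L-x))/(6L³EI)  [x>a] = -(-2)·(12/5)²·(4-3)²·(3·(8/5)·4-(3·(8/5)+(12/5))·(4-3))/(6·4³·1000) = 9/25000 m
Load 4 — applied couple M₀=17 kN·m at a=8/3 m (b=L-a=4/3):
  y_4 = (R_Ax³/6 - M_Ax²/2 - M₀(x-a)²/2)/EI  [x>a] with R_A=17/3, M_A=17/3 = ((17/3)·3³/6 - (17/3)·3²/2 - 17·(3-(8/3))²/2)/1000 = -17/18000 m
Superposition: y = Σ y_i = -197/1800000 m ≈ -0.000109 m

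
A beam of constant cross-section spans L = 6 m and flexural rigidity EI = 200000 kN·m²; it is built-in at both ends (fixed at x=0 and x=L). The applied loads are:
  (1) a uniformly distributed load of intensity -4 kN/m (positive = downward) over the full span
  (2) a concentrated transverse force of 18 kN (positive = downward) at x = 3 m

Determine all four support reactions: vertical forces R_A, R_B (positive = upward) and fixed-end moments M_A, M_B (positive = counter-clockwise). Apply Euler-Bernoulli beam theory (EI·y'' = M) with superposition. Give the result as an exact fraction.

R_A = -3 kN, M_A = 3/2 kN·m, R_B = -3 kN, M_B = -3/2 kN·m

Load 1 — uniform load w=-4 kN/m over full span:
  R_A = wL/2 = (-4)·6/2 = -12 kN
  M_A = wL²/12 = (-4)·6²/12 = -12 kN·m
  R_B = wL/2 = (-4)·6/2 = -12 kN
  M_B = -wL²/12 = -(-4)·6²/12 = 12 kN·m
Load 2 — point force P=18 kN at a=3 m (b=L-a=3):
  R_A = Pb²(3a+b)/L³ = 18·3²·(3·3+3)/6³ = 9 kN
  M_A = Pab²/L² = 18·3·3²/6² = 27/2 kN·m
  R_B = Pa²(a+3b)/L³ = 18·3²·(3+3·3)/6³ = 9 kN
  M_B = -Pa²b/L² = -18·3²·3/6² = -27/2 kN·m
Superposition: R_A = -3 kN, M_A = 3/2 kN·m, R_B = -3 kN, M_B = -3/2 kN·m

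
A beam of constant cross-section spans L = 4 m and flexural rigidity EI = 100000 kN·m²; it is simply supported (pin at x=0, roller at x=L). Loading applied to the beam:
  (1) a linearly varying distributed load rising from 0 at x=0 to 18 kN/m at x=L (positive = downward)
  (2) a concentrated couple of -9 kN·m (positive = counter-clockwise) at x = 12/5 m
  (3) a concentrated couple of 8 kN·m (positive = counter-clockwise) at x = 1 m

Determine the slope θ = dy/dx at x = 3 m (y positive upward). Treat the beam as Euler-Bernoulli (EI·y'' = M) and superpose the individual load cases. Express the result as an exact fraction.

θ(3) = 13769/120000000 rad

Load 1 — triangular load w₀=18 kN/m (0→w₀ over full span):
  θ_1 = -w₀(7L⁴-30L²x²+15x⁴)/(360LEI) = -18·(7·4⁴-30·4²·3²+15·3⁴)/(360·4·100000) = 1313/8000000 rad
Load 2 — applied couple M₀=-9 kN·m at a=12/5 m (b=L-a=8/5):
  θ_2 = (M₀x²/(2L)-M₀(x-a)+C₁)/EI  [x>a] with C₁=M₀(3b²-L²)/(6L)=78/25 = ((-9)·3²/(2·4)-(-9)·(3-(12/5))+(78/25))/100000 = -321/20000000 rad
Load 3 — applied couple M₀=8 kN·m at a=1 m (b=L-a=3):
  θ_3 = (M₀x²/(2L)-M₀(x-a)+C₁)/EI  [x>a] with C₁=M₀(3b²-L²)/(6L)=11/3 = (8·3²/(2·4)-8·(3-1)+(11/3))/100000 = -1/30000 rad
Superposition: θ = Σ θ_i = 13769/120000000 rad ≈ 0.000115 rad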